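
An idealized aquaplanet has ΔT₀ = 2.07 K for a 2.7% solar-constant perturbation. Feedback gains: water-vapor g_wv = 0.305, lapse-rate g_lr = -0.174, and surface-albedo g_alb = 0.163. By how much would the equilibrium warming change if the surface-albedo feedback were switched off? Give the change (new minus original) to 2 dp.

-0.55 K

Original: g = 0.294, ΔT = 2.07/(1−0.294) = 2.9320 K.
Without surface-albedo: g' = 0.131, ΔT' = 2.07/(1−0.131) = 2.3820 K.
Change = 2.3820 − 2.9320 = -0.55 K.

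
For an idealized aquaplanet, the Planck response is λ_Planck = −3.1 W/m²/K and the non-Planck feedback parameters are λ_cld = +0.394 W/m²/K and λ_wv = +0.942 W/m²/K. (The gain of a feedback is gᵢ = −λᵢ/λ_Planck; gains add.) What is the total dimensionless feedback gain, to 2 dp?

Convert to gains: g_cld = 0.394/3.1 = 0.1271; g_wv = 0.942/3.1 = 0.3039.
Total gain g = 0.431.

0.43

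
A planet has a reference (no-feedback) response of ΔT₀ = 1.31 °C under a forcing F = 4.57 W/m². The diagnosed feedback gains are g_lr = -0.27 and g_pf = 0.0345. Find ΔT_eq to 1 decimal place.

Total gain g = -0.27 + 0.0345 = -0.2355.
Amplification A = 1/(1 + 0.2355) = 0.8094.
ΔT = 1.31 × 0.8094 = 1.1 °C.

1.1 °C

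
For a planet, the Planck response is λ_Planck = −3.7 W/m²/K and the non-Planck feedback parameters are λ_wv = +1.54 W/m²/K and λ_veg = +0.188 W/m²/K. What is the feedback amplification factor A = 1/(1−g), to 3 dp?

Convert to gains: g_wv = 1.54/3.7 = 0.4162; g_veg = 0.188/3.7 = 0.05081.
Total gain g = 0.46701.
A = 1/(1 − 0.46701) = 1.876.

1.876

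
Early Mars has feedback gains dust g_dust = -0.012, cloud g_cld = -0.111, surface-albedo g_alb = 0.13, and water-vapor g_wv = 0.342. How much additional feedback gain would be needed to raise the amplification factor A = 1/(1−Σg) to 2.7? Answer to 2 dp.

Current total gain = 0.349.
Target gain for A = 2.7: g* = 1 − 1/2.7 = 0.6296.
Additional gain needed = 0.6296 − 0.349 = 0.28.

0.28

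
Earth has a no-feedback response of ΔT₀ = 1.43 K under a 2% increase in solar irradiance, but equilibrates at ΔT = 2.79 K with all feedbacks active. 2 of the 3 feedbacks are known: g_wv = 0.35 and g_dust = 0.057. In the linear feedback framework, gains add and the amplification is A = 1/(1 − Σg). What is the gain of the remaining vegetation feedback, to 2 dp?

0.08

Amplification A = ΔT/ΔT₀ = 2.79/1.43 = 1.951.
Total gain g = 1 − 1/A = 1 − 1/1.951 = 0.4874.
Known gains sum to 0.35 + 0.057 = 0.407.
g_veg = 0.4874 − 0.407 = 0.08.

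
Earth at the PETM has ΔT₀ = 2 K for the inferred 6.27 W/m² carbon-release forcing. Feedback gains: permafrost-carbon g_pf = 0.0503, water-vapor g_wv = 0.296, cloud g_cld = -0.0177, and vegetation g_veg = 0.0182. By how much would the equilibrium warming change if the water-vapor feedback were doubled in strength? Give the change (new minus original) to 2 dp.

Original: g = 0.3468, ΔT = 2/(1−0.3468) = 3.0618 K.
With doubled water-vapor: g' = 0.6428, ΔT' = 2/(1−0.6428) = 5.5991 K.
Change = 5.5991 − 3.0618 = 2.54 K.

2.54 K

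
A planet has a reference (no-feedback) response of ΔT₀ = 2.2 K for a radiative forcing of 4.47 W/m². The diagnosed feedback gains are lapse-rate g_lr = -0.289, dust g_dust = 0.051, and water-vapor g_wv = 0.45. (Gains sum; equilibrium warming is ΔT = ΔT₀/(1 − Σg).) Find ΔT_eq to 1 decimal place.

Total gain g = -0.289 + 0.051 + 0.45 = 0.212.
Amplification A = 1/(1 − 0.212) = 1.269.
ΔT = 2.2 × 1.269 = 2.8 K.

2.8 K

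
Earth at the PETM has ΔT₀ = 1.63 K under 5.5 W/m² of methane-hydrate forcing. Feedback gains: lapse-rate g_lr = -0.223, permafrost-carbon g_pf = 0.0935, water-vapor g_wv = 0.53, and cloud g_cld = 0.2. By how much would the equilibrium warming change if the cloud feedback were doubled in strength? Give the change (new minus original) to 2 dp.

4.09 K

Original: g = 0.6005, ΔT = 1.63/(1−0.6005) = 4.0801 K.
With doubled cloud: g' = 0.8005, ΔT' = 1.63/(1−0.8005) = 8.1704 K.
Change = 8.1704 − 4.0801 = 4.09 K.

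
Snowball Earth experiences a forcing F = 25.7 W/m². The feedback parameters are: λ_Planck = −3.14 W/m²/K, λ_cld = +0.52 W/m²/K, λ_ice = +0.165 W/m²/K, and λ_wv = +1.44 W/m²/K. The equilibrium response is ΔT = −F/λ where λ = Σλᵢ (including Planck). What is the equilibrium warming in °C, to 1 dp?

Net feedback parameter λ = (−3.14) + (+0.52) + (+0.165) + (+1.44) = -1.015 W/m²/K.
ΔT = −F/λ = −25.7/(-1.015) = 25.3 °C.

25.3 °C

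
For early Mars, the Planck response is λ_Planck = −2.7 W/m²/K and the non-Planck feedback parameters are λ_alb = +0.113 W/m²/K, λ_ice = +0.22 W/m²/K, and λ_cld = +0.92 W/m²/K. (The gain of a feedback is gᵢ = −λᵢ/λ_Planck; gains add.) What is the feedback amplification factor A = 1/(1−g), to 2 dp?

Convert to gains: g_alb = 0.113/2.7 = 0.04185; g_ice = 0.22/2.7 = 0.08148; g_cld = 0.92/2.7 = 0.3407.
Total gain g = 0.46403.
A = 1/(1 − 0.46403) = 1.87.

1.87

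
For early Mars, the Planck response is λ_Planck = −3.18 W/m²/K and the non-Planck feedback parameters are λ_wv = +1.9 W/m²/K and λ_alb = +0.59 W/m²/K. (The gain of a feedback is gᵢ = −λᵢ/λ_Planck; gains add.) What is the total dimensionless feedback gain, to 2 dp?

Convert to gains: g_wv = 1.9/3.18 = 0.5975; g_alb = 0.59/3.18 = 0.1855.
Total gain g = 0.783.

0.78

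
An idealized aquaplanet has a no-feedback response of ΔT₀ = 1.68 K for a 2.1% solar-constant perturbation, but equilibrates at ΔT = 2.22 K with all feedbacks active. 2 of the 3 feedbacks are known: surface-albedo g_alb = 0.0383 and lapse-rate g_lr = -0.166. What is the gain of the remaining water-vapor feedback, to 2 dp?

0.37

Amplification A = ΔT/ΔT₀ = 2.22/1.68 = 1.321.
Total gain g = 1 − 1/A = 1 − 1/1.321 = 0.243.
Known gains sum to 0.0383 − 0.166 = -0.1277.
g_wv = 0.243 + 0.1277 = 0.37.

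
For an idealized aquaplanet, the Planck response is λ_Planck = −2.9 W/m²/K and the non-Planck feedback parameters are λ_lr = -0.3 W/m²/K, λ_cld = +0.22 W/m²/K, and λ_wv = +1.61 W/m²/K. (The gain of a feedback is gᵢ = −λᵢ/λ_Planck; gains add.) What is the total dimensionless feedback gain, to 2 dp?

0.53

Convert to gains: g_lr = -0.3/2.9 = -0.1034; g_cld = 0.22/2.9 = 0.07586; g_wv = 1.61/2.9 = 0.5552.
Total gain g = 0.52766.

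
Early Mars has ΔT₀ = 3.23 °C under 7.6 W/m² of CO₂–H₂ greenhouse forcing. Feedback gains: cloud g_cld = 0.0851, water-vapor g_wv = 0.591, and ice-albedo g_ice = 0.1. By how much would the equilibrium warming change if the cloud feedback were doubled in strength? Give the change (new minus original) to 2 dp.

Original: g = 0.7761, ΔT = 3.23/(1−0.7761) = 14.4261 °C.
With doubled cloud: g' = 0.8612, ΔT' = 3.23/(1−0.8612) = 23.2709 °C.
Change = 23.2709 − 14.4261 = 8.84 °C.

8.84 °C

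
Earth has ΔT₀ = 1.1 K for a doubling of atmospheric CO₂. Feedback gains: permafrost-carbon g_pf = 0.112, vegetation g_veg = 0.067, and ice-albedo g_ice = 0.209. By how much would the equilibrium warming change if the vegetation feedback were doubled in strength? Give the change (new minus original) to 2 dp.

Original: g = 0.388, ΔT = 1.1/(1−0.388) = 1.7974 K.
With doubled vegetation: g' = 0.455, ΔT' = 1.1/(1−0.455) = 2.0183 K.
Change = 2.0183 − 1.7974 = 0.22 K.

0.22 K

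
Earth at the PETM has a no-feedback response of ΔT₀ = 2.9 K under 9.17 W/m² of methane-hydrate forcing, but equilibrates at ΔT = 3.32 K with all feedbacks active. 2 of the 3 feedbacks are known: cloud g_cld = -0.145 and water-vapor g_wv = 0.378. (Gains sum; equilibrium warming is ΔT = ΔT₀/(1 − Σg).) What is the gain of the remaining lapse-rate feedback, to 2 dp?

-0.11

Amplification A = ΔT/ΔT₀ = 3.32/2.9 = 1.145.
Total gain g = 1 − 1/A = 1 − 1/1.145 = 0.1266.
Known gains sum to -0.145 + 0.378 = 0.233.
g_lr = 0.1266 − 0.233 = -0.11.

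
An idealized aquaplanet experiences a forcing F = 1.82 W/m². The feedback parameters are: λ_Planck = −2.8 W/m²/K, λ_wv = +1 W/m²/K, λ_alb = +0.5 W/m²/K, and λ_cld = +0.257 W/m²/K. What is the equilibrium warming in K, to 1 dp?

Net feedback parameter λ = (−2.8) + (+1) + (+0.5) + (+0.257) = -1.043 W/m²/K.
ΔT = −F/λ = −1.82/(-1.043) = 1.7 K.

1.7 K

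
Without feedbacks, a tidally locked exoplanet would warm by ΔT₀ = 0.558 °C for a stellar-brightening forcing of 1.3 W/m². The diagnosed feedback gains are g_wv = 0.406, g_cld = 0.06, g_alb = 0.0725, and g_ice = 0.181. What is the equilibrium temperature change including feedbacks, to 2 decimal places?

1.99 °C

Total gain g = 0.406 + 0.06 + 0.0725 + 0.181 = 0.7195.
Amplification A = 1/(1 − 0.7195) = 3.565.
ΔT = 0.558 × 3.565 = 1.99 °C.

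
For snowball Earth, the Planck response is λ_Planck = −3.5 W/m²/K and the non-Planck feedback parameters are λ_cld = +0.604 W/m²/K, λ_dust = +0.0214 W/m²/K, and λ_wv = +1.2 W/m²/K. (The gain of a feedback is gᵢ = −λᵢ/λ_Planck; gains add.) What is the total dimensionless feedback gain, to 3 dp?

0.522

Convert to gains: g_cld = 0.604/3.5 = 0.1726; g_dust = 0.0214/3.5 = 0.006114; g_wv = 1.2/3.5 = 0.3429.
Total gain g = 0.521614.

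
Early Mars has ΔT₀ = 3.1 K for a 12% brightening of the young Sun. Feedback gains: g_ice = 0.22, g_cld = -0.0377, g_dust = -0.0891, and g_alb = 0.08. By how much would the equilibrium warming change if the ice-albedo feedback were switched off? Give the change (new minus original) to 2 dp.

-0.79 K

Original: g = 0.1732, ΔT = 3.1/(1−0.1732) = 3.7494 K.
Without ice-albedo: g' = -0.0468, ΔT' = 3.1/(1+0.0468) = 2.9614 K.
Change = 2.9614 − 3.7494 = -0.79 K.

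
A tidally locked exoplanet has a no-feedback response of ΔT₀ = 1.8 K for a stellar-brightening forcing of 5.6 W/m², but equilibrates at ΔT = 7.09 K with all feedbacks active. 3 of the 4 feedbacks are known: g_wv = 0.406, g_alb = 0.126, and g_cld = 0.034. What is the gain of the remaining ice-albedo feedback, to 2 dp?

Amplification A = ΔT/ΔT₀ = 7.09/1.8 = 3.939.
Total gain g = 1 − 1/A = 1 − 1/3.939 = 0.7461.
Known gains sum to 0.406 + 0.126 + 0.034 = 0.566.
g_ice = 0.7461 − 0.566 = 0.18.

0.18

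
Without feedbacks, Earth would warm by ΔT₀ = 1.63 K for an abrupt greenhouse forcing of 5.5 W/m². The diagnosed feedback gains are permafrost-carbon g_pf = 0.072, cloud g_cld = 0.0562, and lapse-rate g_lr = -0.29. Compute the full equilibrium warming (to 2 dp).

Total gain g = 0.072 + 0.0562 − 0.29 = -0.1618.
Amplification A = 1/(1 + 0.1618) = 0.8607.
ΔT = 1.63 × 0.8607 = 1.40 K.

1.40 K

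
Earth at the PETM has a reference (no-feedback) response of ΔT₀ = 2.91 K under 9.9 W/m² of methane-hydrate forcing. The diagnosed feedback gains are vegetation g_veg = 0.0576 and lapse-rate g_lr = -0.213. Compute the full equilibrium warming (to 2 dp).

Total gain g = 0.0576 − 0.213 = -0.1554.
Amplification A = 1/(1 + 0.1554) = 0.8655.
ΔT = 2.91 × 0.8655 = 2.52 K.

2.52 K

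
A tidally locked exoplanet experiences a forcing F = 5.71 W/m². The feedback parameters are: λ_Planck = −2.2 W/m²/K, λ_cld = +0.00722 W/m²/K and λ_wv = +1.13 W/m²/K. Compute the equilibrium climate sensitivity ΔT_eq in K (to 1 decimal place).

5.4 K

Net feedback parameter λ = (−2.2) + (+0.00722) + (+1.13) = -1.06278 W/m²/K.
ΔT = −F/λ = −5.71/(-1.06278) = 5.4 K.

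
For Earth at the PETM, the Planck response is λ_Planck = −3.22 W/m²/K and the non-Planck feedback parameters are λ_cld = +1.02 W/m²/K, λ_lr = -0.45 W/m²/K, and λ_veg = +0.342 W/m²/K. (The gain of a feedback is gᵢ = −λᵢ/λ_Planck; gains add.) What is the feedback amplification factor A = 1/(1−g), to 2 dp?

1.40

Convert to gains: g_cld = 1.02/3.22 = 0.3168; g_lr = -0.45/3.22 = -0.1398; g_veg = 0.342/3.22 = 0.1062.
Total gain g = 0.2832.
A = 1/(1 − 0.2832) = 1.40.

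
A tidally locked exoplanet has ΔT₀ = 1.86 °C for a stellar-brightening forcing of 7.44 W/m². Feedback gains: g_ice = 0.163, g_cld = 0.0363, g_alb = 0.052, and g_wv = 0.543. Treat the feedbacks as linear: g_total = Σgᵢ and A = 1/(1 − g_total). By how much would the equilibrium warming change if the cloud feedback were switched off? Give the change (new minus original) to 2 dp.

-1.36 °C

Original: g = 0.7943, ΔT = 1.86/(1−0.7943) = 9.0423 °C.
Without cloud: g' = 0.758, ΔT' = 1.86/(1−0.758) = 7.6860 °C.
Change = 7.6860 − 9.0423 = -1.36 °C.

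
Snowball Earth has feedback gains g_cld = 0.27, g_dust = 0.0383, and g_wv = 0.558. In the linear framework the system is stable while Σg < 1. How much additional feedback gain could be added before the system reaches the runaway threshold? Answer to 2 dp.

0.13

Current total gain = 0.27 + 0.0383 + 0.558 = 0.8663.
Margin to runaway = 1 − 0.8663 = 0.13.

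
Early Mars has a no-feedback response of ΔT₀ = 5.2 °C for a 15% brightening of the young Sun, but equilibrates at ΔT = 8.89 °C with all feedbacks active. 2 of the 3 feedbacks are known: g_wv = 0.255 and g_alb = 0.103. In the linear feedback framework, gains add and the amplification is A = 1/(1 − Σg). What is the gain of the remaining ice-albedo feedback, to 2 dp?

Amplification A = ΔT/ΔT₀ = 8.89/5.2 = 1.71.
Total gain g = 1 − 1/A = 1 − 1/1.71 = 0.4152.
Known gains sum to 0.255 + 0.103 = 0.358.
g_ice = 0.4152 − 0.358 = 0.06.

0.06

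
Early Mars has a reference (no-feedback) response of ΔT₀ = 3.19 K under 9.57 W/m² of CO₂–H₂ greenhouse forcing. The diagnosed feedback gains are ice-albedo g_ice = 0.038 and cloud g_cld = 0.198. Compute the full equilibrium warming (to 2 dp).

Total gain g = 0.038 + 0.198 = 0.236.
Amplification A = 1/(1 − 0.236) = 1.309.
ΔT = 3.19 × 1.309 = 4.18 K.

4.18 K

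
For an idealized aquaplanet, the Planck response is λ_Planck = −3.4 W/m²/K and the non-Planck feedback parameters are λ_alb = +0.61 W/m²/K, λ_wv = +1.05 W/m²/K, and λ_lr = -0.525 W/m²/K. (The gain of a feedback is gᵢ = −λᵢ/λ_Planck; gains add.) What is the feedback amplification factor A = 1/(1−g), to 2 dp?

Convert to gains: g_alb = 0.61/3.4 = 0.1794; g_wv = 1.05/3.4 = 0.3088; g_lr = -0.525/3.4 = -0.1544.
Total gain g = 0.3338.
A = 1/(1 − 0.3338) = 1.50.

1.50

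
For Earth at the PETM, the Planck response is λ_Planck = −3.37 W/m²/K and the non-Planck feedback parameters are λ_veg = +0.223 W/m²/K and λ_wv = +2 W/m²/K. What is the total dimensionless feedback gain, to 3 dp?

0.660

Convert to gains: g_veg = 0.223/3.37 = 0.06617; g_wv = 2/3.37 = 0.5935.
Total gain g = 0.65967.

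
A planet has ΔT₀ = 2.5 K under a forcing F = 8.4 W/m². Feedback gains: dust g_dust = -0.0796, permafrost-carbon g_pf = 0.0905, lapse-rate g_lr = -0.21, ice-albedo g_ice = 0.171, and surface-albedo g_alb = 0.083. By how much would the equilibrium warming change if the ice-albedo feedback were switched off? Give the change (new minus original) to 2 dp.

Original: g = 0.0549, ΔT = 2.5/(1−0.0549) = 2.6452 K.
Without ice-albedo: g' = -0.1161, ΔT' = 2.5/(1+0.1161) = 2.2399 K.
Change = 2.2399 − 2.6452 = -0.41 K.

-0.41 K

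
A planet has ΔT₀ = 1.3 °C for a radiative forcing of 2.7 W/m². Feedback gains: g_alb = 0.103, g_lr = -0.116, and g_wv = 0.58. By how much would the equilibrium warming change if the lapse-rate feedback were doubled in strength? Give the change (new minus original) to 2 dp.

-0.63 °C

Original: g = 0.567, ΔT = 1.3/(1−0.567) = 3.0023 °C.
With doubled lapse-rate: g' = 0.451, ΔT' = 1.3/(1−0.451) = 2.3679 °C.
Change = 2.3679 − 3.0023 = -0.63 °C.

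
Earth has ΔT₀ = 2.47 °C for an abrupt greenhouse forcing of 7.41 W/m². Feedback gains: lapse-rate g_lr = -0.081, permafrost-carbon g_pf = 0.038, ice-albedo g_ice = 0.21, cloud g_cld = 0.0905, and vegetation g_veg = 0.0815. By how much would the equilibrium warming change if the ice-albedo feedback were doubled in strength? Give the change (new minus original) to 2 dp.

Original: g = 0.339, ΔT = 2.47/(1−0.339) = 3.7368 °C.
With doubled ice-albedo: g' = 0.549, ΔT' = 2.47/(1−0.549) = 5.4767 °C.
Change = 5.4767 − 3.7368 = 1.74 °C.

1.74 °C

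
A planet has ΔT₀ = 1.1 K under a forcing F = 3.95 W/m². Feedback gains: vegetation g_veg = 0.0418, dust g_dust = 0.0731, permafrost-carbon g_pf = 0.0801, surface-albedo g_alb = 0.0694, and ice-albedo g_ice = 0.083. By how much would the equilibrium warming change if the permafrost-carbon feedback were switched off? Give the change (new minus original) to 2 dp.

Original: g = 0.3474, ΔT = 1.1/(1−0.3474) = 1.6856 K.
Without permafrost-carbon: g' = 0.2673, ΔT' = 1.1/(1−0.2673) = 1.5013 K.
Change = 1.5013 − 1.6856 = -0.18 K.

-0.18 K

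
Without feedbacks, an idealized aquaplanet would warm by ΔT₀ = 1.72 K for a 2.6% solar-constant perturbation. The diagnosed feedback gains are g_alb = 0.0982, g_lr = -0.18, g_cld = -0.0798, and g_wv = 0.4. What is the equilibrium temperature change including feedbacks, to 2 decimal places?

Total gain g = 0.0982 − 0.18 − 0.0798 + 0.4 = 0.2384.
Amplification A = 1/(1 − 0.2384) = 1.313.
ΔT = 1.72 × 1.313 = 2.26 K.

2.26 K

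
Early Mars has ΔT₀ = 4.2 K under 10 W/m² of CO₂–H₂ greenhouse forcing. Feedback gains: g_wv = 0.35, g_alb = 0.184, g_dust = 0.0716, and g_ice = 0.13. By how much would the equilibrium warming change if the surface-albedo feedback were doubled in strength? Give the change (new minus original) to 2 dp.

36.35 K

Original: g = 0.7356, ΔT = 4.2/(1−0.7356) = 15.8850 K.
With doubled surface-albedo: g' = 0.9196, ΔT' = 4.2/(1−0.9196) = 52.2388 K.
Change = 52.2388 − 15.8850 = 36.35 K.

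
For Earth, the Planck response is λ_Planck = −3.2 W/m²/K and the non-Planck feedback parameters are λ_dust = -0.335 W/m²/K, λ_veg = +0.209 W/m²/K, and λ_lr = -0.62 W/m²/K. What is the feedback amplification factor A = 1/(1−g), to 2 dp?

0.81

Convert to gains: g_dust = -0.335/3.2 = -0.1047; g_veg = 0.209/3.2 = 0.06531; g_lr = -0.62/3.2 = -0.1937.
Total gain g = -0.23309.
A = 1/(1 + 0.23309) = 0.81.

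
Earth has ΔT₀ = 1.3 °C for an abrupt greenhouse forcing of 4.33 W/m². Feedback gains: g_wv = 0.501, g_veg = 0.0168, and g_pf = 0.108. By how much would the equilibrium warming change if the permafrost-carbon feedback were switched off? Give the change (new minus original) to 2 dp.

-0.78 °C

Original: g = 0.6258, ΔT = 1.3/(1−0.6258) = 3.4741 °C.
Without permafrost-carbon: g' = 0.5178, ΔT' = 1.3/(1−0.5178) = 2.6960 °C.
Change = 2.6960 − 3.4741 = -0.78 °C.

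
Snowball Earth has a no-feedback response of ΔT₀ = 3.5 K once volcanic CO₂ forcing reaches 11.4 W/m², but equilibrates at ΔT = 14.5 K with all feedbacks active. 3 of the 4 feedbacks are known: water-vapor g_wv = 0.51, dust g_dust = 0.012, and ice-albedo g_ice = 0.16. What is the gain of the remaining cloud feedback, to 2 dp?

Amplification A = ΔT/ΔT₀ = 14.5/3.5 = 4.143.
Total gain g = 1 − 1/A = 1 − 1/4.143 = 0.7586.
Known gains sum to 0.51 + 0.012 + 0.16 = 0.682.
g_cld = 0.7586 − 0.682 = 0.08.

0.08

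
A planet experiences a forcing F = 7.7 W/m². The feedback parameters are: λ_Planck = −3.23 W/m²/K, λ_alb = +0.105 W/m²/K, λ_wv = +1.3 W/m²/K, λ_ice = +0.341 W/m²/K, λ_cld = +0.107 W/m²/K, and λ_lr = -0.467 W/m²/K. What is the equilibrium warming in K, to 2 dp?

Net feedback parameter λ = (−3.23) + (+0.105) + (+1.3) + (+0.341) + (+0.107) + (-0.467) = -1.844 W/m²/K.
ΔT = −F/λ = −7.7/(-1.844) = 4.18 K.

4.18 K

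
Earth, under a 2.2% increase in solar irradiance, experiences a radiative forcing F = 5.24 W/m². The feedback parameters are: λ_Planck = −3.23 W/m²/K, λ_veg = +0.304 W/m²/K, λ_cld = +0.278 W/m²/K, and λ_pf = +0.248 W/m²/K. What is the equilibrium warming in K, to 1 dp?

2.2 K

Net feedback parameter λ = (−3.23) + (+0.304) + (+0.278) + (+0.248) = -2.4 W/m²/K.
ΔT = −F/λ = −5.24/(-2.4) = 2.2 K.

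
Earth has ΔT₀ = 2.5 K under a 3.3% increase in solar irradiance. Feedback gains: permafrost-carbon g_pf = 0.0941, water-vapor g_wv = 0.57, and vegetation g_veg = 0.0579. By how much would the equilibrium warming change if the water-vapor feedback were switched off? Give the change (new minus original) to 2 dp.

-6.04 K

Original: g = 0.722, ΔT = 2.5/(1−0.722) = 8.9928 K.
Without water-vapor: g' = 0.152, ΔT' = 2.5/(1−0.152) = 2.9481 K.
Change = 2.9481 − 8.9928 = -6.04 K.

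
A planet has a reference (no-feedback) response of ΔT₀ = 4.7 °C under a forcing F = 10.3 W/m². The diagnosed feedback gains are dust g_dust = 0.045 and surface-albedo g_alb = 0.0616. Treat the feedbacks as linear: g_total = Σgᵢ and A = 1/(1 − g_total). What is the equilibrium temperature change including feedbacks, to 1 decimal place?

5.3 °C

Total gain g = 0.045 + 0.0616 = 0.1066.
Amplification A = 1/(1 − 0.1066) = 1.119.
ΔT = 4.7 × 1.119 = 5.3 °C.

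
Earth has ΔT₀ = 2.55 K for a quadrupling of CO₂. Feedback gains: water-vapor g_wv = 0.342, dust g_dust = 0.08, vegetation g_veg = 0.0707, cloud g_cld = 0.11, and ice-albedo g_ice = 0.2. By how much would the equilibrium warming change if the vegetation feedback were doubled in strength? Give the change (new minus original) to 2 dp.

Original: g = 0.8027, ΔT = 2.55/(1−0.8027) = 12.9245 K.
With doubled vegetation: g' = 0.8734, ΔT' = 2.55/(1−0.8734) = 20.1422 K.
Change = 20.1422 − 12.9245 = 7.22 K.

7.22 K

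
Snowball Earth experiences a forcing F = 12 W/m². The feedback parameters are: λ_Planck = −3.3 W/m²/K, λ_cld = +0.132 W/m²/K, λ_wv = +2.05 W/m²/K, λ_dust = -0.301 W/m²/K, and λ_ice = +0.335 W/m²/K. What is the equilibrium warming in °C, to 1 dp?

Net feedback parameter λ = (−3.3) + (+0.132) + (+2.05) + (-0.301) + (+0.335) = -1.084 W/m²/K.
ΔT = −F/λ = −12/(-1.084) = 11.1 °C.

11.1 °C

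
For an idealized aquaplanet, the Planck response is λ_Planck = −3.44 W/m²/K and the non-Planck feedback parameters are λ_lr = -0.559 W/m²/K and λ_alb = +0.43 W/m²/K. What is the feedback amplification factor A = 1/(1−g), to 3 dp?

0.964

Convert to gains: g_lr = -0.559/3.44 = -0.1625; g_alb = 0.43/3.44 = 0.125.
Total gain g = -0.0375.
A = 1/(1 + 0.0375) = 0.964.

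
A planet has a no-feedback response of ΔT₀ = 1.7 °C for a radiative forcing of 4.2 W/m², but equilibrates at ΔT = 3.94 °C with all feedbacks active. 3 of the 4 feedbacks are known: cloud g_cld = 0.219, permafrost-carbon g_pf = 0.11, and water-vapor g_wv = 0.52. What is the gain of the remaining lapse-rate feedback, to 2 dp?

Amplification A = ΔT/ΔT₀ = 3.94/1.7 = 2.318.
Total gain g = 1 − 1/A = 1 − 1/2.318 = 0.5686.
Known gains sum to 0.219 + 0.11 + 0.52 = 0.849.
g_lr = 0.5686 − 0.849 = -0.28.

-0.28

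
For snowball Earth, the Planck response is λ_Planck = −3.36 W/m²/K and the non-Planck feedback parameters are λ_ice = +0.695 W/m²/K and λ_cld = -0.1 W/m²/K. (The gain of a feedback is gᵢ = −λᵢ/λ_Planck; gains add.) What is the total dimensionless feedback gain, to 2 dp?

0.18

Convert to gains: g_ice = 0.695/3.36 = 0.2068; g_cld = -0.1/3.36 = -0.02976.
Total gain g = 0.17704.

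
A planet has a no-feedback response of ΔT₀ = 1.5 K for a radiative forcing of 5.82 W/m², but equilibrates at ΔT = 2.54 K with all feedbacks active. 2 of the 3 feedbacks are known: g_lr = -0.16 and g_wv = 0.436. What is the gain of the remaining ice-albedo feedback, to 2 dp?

0.13

Amplification A = ΔT/ΔT₀ = 2.54/1.5 = 1.693.
Total gain g = 1 − 1/A = 1 − 1/1.693 = 0.4093.
Known gains sum to -0.16 + 0.436 = 0.276.
g_ice = 0.4093 − 0.276 = 0.13.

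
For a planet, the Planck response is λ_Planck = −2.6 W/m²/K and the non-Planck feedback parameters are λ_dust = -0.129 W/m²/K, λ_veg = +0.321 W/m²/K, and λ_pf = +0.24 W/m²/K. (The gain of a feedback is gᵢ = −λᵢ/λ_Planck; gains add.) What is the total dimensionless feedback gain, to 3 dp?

0.166

Convert to gains: g_dust = -0.129/2.6 = -0.04962; g_veg = 0.321/2.6 = 0.1235; g_pf = 0.24/2.6 = 0.09231.
Total gain g = 0.16619.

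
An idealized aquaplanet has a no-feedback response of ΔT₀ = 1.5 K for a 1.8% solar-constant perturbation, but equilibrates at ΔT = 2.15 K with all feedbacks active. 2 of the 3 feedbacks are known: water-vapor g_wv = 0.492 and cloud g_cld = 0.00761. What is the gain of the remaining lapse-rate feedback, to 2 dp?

Amplification A = ΔT/ΔT₀ = 2.15/1.5 = 1.433.
Total gain g = 1 − 1/A = 1 − 1/1.433 = 0.3022.
Known gains sum to 0.492 + 0.00761 = 0.49961.
g_lr = 0.3022 − 0.49961 = -0.20.

-0.20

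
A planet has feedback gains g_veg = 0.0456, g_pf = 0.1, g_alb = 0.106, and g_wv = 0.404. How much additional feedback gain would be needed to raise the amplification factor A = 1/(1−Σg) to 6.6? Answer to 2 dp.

0.19

Current total gain = 0.6556.
Target gain for A = 6.6: g* = 1 − 1/6.6 = 0.8485.
Additional gain needed = 0.8485 − 0.6556 = 0.19.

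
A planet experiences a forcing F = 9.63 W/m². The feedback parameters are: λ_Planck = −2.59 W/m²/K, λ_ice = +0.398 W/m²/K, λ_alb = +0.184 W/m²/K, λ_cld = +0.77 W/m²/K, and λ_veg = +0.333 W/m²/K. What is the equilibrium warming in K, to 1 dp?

Net feedback parameter λ = (−2.59) + (+0.398) + (+0.184) + (+0.77) + (+0.333) = -0.905 W/m²/K.
ΔT = −F/λ = −9.63/(-0.905) = 10.6 K.

10.6 K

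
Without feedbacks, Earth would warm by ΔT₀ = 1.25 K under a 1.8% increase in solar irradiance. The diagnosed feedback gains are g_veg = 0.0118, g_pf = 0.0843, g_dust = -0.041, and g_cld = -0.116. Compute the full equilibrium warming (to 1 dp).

1.2 K

Total gain g = 0.0118 + 0.0843 − 0.041 − 0.116 = -0.0609.
Amplification A = 1/(1 + 0.0609) = 0.9426.
ΔT = 1.25 × 0.9426 = 1.2 K.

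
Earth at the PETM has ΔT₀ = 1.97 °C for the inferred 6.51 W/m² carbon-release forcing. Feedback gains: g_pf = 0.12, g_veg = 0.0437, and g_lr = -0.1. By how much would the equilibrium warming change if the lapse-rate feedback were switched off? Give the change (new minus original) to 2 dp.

Original: g = 0.0637, ΔT = 1.97/(1−0.0637) = 2.1040 °C.
Without lapse-rate: g' = 0.1637, ΔT' = 1.97/(1−0.1637) = 2.3556 °C.
Change = 2.3556 − 2.1040 = 0.25 °C.

0.25 °C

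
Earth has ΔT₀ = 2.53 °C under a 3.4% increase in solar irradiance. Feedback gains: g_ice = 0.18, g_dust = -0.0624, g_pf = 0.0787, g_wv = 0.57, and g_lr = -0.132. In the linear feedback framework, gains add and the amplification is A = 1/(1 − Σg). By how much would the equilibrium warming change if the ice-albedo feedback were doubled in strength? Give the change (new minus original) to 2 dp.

Original: g = 0.6343, ΔT = 2.53/(1−0.6343) = 6.9182 °C.
With doubled ice-albedo: g' = 0.8143, ΔT' = 2.53/(1−0.8143) = 13.6241 °C.
Change = 13.6241 − 6.9182 = 6.71 °C.

6.71 °C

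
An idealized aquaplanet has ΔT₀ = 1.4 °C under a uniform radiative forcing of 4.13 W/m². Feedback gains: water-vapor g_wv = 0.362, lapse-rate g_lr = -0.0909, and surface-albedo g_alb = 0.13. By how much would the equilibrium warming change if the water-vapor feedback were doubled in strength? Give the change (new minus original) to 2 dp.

3.57 °C

Original: g = 0.4011, ΔT = 1.4/(1−0.4011) = 2.3376 °C.
With doubled water-vapor: g' = 0.7631, ΔT' = 1.4/(1−0.7631) = 5.9097 °C.
Change = 5.9097 − 2.3376 = 3.57 °C.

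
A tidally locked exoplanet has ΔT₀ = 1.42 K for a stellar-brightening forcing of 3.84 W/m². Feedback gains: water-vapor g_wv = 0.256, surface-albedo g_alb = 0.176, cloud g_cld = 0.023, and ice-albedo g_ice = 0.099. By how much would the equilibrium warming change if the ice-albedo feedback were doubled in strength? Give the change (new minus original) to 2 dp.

Original: g = 0.554, ΔT = 1.42/(1−0.554) = 3.1839 K.
With doubled ice-albedo: g' = 0.653, ΔT' = 1.42/(1−0.653) = 4.0922 K.
Change = 4.0922 − 3.1839 = 0.91 K.

0.91 K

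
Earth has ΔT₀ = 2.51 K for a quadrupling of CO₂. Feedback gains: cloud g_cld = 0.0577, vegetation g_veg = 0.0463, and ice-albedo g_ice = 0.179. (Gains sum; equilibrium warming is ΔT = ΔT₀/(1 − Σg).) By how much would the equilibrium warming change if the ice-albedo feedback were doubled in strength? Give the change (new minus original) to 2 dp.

1.16 K

Original: g = 0.283, ΔT = 2.51/(1−0.283) = 3.5007 K.
With doubled ice-albedo: g' = 0.462, ΔT' = 2.51/(1−0.462) = 4.6654 K.
Change = 4.6654 − 3.5007 = 1.16 K.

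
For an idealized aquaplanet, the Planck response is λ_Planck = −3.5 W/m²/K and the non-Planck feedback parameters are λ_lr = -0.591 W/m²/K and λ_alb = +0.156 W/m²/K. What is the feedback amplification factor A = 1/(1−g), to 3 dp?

0.889

Convert to gains: g_lr = -0.591/3.5 = -0.1689; g_alb = 0.156/3.5 = 0.04457.
Total gain g = -0.12433.
A = 1/(1 + 0.12433) = 0.889.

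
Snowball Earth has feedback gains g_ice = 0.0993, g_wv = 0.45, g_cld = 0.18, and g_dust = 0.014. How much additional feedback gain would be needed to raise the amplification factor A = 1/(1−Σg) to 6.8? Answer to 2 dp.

Current total gain = 0.7433.
Target gain for A = 6.8: g* = 1 − 1/6.8 = 0.8529.
Additional gain needed = 0.8529 − 0.7433 = 0.11.

0.11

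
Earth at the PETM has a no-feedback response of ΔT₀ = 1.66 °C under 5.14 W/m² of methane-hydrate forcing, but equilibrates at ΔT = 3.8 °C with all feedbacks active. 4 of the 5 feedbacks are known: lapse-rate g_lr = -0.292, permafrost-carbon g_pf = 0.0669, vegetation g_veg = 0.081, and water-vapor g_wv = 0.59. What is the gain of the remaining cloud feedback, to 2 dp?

Amplification A = ΔT/ΔT₀ = 3.8/1.66 = 2.289.
Total gain g = 1 − 1/A = 1 − 1/2.289 = 0.5631.
Known gains sum to -0.292 + 0.0669 + 0.081 + 0.59 = 0.4459.
g_cld = 0.5631 − 0.4459 = 0.12.

0.12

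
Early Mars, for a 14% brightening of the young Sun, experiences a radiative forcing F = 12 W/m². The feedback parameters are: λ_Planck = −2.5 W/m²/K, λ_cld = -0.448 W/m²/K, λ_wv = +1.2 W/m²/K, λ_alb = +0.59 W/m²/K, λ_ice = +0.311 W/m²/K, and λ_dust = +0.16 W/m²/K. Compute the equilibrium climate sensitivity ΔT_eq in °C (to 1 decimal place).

17.5 °C

Net feedback parameter λ = (−2.5) + (-0.448) + (+1.2) + (+0.59) + (+0.311) + (+0.16) = -0.687 W/m²/K.
ΔT = −F/λ = −12/(-0.687) = 17.5 °C.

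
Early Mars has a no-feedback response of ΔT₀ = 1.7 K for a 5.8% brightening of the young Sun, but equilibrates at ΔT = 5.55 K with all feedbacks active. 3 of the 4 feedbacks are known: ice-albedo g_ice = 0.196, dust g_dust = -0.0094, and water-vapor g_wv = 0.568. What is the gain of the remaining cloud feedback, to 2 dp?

-0.06

Amplification A = ΔT/ΔT₀ = 5.55/1.7 = 3.265.
Total gain g = 1 − 1/A = 1 − 1/3.265 = 0.6937.
Known gains sum to 0.196 − 0.0094 + 0.568 = 0.7546.
g_cld = 0.6937 − 0.7546 = -0.06.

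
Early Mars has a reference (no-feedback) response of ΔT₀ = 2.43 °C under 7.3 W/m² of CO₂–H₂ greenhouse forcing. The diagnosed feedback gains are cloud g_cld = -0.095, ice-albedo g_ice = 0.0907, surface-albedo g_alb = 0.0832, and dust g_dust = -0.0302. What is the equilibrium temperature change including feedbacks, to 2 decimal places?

Total gain g = -0.095 + 0.0907 + 0.0832 − 0.0302 = 0.0487.
Amplification A = 1/(1 − 0.0487) = 1.051.
ΔT = 2.43 × 1.051 = 2.55 °C.

2.55 °C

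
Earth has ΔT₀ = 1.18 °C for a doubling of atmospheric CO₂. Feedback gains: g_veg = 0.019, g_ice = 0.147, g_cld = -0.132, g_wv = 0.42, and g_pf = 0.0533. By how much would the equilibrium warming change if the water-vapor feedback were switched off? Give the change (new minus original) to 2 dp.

Original: g = 0.5073, ΔT = 1.18/(1−0.5073) = 2.3950 °C.
Without water-vapor: g' = 0.0873, ΔT' = 1.18/(1−0.0873) = 1.2929 °C.
Change = 1.2929 − 2.3950 = -1.10 °C.

-1.10 °C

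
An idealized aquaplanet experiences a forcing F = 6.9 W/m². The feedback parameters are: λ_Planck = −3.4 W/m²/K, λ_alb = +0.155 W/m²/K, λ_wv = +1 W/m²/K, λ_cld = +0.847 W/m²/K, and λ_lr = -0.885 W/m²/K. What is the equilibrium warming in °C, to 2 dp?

3.02 °C

Net feedback parameter λ = (−3.4) + (+0.155) + (+1) + (+0.847) + (-0.885) = -2.283 W/m²/K.
ΔT = −F/λ = −6.9/(-2.283) = 3.02 °C.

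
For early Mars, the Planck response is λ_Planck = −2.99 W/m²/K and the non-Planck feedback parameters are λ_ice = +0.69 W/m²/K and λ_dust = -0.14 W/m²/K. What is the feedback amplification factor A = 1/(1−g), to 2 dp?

Convert to gains: g_ice = 0.69/2.99 = 0.2308; g_dust = -0.14/2.99 = -0.04682.
Total gain g = 0.18398.
A = 1/(1 − 0.18398) = 1.23.

1.23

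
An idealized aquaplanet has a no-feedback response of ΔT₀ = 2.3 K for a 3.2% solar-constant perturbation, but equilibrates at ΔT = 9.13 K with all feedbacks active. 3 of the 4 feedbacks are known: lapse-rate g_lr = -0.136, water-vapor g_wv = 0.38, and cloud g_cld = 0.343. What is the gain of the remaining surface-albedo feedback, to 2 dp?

0.16

Amplification A = ΔT/ΔT₀ = 9.13/2.3 = 3.97.
Total gain g = 1 − 1/A = 1 − 1/3.97 = 0.7481.
Known gains sum to -0.136 + 0.38 + 0.343 = 0.587.
g_alb = 0.7481 − 0.587 = 0.16.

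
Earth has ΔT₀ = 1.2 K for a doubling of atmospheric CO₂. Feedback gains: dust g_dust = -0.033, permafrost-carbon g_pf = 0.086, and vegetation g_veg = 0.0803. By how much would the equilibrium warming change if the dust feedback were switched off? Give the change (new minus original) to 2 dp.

Original: g = 0.1333, ΔT = 1.2/(1−0.1333) = 1.3846 K.
Without dust: g' = 0.1663, ΔT' = 1.2/(1−0.1663) = 1.4394 K.
Change = 1.4394 − 1.3846 = 0.05 K.

0.05 K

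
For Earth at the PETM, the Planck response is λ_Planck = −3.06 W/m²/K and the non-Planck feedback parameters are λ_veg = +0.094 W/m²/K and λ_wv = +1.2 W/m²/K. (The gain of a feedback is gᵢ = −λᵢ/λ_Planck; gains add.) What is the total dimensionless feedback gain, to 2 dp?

Convert to gains: g_veg = 0.094/3.06 = 0.03072; g_wv = 1.2/3.06 = 0.3922.
Total gain g = 0.42292.

0.42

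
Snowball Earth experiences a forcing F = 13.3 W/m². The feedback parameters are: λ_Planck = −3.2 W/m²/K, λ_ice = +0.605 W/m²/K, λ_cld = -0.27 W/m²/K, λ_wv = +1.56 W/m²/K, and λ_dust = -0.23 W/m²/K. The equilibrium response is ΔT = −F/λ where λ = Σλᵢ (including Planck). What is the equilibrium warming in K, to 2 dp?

Net feedback parameter λ = (−3.2) + (+0.605) + (-0.27) + (+1.56) + (-0.23) = -1.535 W/m²/K.
ΔT = −F/λ = −13.3/(-1.535) = 8.66 K.

8.66 K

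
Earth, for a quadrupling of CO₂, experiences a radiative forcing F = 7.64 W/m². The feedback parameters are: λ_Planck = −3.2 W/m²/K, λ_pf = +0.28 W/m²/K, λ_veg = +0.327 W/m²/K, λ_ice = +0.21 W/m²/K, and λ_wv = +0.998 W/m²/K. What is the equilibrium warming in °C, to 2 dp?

Net feedback parameter λ = (−3.2) + (+0.28) + (+0.327) + (+0.21) + (+0.998) = -1.385 W/m²/K.
ΔT = −F/λ = −7.64/(-1.385) = 5.52 °C.

5.52 °C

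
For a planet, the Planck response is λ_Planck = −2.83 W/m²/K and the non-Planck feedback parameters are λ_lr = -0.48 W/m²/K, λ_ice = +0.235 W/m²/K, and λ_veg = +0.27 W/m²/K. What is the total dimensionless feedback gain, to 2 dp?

0.01

Convert to gains: g_lr = -0.48/2.83 = -0.1696; g_ice = 0.235/2.83 = 0.08304; g_veg = 0.27/2.83 = 0.09541.
Total gain g = 0.00885.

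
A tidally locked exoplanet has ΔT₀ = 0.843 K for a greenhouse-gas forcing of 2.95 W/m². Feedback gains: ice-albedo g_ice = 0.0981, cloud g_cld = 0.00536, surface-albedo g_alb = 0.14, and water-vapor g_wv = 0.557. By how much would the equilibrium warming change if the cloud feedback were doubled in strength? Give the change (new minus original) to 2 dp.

Original: g = 0.80046, ΔT = 0.843/(1−0.80046) = 4.2247 K.
With doubled cloud: g' = 0.80582, ΔT' = 0.843/(1−0.80582) = 4.3413 K.
Change = 4.3413 − 4.2247 = 0.12 K.

0.12 K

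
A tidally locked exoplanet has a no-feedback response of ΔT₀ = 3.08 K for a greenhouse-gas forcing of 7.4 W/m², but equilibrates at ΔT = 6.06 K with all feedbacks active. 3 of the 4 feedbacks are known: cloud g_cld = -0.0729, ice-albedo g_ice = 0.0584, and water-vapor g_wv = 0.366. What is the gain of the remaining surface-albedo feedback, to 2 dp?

Amplification A = ΔT/ΔT₀ = 6.06/3.08 = 1.968.
Total gain g = 1 − 1/A = 1 − 1/1.968 = 0.4919.
Known gains sum to -0.0729 + 0.0584 + 0.366 = 0.3515.
g_alb = 0.4919 − 0.3515 = 0.14.

0.14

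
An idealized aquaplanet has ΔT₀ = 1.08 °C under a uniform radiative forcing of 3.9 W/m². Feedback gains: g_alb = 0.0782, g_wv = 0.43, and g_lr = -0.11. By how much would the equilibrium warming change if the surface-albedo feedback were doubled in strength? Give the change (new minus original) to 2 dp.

0.27 °C

Original: g = 0.3982, ΔT = 1.08/(1−0.3982) = 1.7946 °C.
With doubled surface-albedo: g' = 0.4764, ΔT' = 1.08/(1−0.4764) = 2.0626 °C.
Change = 2.0626 − 1.7946 = 0.27 °C.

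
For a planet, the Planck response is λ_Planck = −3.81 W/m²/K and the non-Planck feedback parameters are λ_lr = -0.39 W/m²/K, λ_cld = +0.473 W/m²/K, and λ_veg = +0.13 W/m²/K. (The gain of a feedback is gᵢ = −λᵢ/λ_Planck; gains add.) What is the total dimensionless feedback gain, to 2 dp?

0.06

Convert to gains: g_lr = -0.39/3.81 = -0.1024; g_cld = 0.473/3.81 = 0.1241; g_veg = 0.13/3.81 = 0.03412.
Total gain g = 0.05582.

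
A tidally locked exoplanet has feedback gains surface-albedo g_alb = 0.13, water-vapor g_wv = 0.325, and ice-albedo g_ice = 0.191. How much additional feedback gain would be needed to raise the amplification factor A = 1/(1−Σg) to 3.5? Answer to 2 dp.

Current total gain = 0.646.
Target gain for A = 3.5: g* = 1 − 1/3.5 = 0.7143.
Additional gain needed = 0.7143 − 0.646 = 0.07.

0.07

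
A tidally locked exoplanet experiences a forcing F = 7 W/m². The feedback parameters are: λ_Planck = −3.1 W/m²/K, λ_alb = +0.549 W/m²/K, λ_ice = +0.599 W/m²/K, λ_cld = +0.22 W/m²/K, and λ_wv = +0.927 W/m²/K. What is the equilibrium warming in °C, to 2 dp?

8.70 °C

Net feedback parameter λ = (−3.1) + (+0.549) + (+0.599) + (+0.22) + (+0.927) = -0.805 W/m²/K.
ΔT = −F/λ = −7/(-0.805) = 8.70 °C.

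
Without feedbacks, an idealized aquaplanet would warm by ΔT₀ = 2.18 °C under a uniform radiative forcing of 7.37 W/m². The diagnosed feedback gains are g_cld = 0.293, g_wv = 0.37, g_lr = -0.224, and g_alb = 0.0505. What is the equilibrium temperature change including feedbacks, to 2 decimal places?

Total gain g = 0.293 + 0.37 − 0.224 + 0.0505 = 0.4895.
Amplification A = 1/(1 − 0.4895) = 1.959.
ΔT = 2.18 × 1.959 = 4.27 °C.

4.27 °C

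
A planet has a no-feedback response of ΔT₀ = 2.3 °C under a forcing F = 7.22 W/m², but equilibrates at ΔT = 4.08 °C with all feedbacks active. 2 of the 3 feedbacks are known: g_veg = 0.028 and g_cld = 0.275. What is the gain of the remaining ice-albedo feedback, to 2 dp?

Amplification A = ΔT/ΔT₀ = 4.08/2.3 = 1.774.
Total gain g = 1 − 1/A = 1 − 1/1.774 = 0.4363.
Known gains sum to 0.028 + 0.275 = 0.303.
g_ice = 0.4363 − 0.303 = 0.13.

0.13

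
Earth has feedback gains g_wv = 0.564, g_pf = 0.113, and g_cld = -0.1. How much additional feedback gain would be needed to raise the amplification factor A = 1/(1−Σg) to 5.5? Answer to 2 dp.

Current total gain = 0.577.
Target gain for A = 5.5: g* = 1 − 1/5.5 = 0.8182.
Additional gain needed = 0.8182 − 0.577 = 0.24.

0.24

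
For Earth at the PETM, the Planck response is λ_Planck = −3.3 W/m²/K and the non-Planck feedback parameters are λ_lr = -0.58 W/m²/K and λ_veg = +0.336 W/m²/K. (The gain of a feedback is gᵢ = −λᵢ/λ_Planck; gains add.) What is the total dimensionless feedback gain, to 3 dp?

-0.074

Convert to gains: g_lr = -0.58/3.3 = -0.1758; g_veg = 0.336/3.3 = 0.1018.
Total gain g = -0.074.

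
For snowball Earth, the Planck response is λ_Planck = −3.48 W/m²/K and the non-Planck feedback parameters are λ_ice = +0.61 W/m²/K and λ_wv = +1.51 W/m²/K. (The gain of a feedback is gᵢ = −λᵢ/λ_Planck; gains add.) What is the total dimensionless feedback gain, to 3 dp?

Convert to gains: g_ice = 0.61/3.48 = 0.1753; g_wv = 1.51/3.48 = 0.4339.
Total gain g = 0.6092.

0.609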